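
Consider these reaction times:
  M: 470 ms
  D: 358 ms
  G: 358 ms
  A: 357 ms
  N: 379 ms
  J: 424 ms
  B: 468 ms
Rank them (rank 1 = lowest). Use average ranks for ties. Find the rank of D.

Sorted (ascending): 357, 358, 358, 379, 424, 468, 470
The 2 values of 358 occupy positions 2–3 → average rank (2+3)/2 = 2.5.
D has value 358 ms → rank 2.5.

2.5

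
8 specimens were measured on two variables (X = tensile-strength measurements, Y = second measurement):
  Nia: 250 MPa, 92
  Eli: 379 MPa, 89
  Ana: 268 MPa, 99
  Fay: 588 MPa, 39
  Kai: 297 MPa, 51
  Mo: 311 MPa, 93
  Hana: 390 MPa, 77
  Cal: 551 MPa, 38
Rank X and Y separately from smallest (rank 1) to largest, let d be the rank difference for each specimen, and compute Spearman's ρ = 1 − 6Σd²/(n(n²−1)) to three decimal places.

Ranks of variable 1: 1, 5, 2, 8, 3, 4, 6, 7
Ranks of variable 2: 6, 5, 8, 2, 3, 7, 4, 1
d = r₁ − r₂: -5, 0, -6, 6, 0, -3, 2, 6
d²: 25, 0, 36, 36, 0, 9, 4, 36; Σd² = 146
ρ = 1 − 6·146/(8·63) = 1 − 876/504 = -0.738

-0.738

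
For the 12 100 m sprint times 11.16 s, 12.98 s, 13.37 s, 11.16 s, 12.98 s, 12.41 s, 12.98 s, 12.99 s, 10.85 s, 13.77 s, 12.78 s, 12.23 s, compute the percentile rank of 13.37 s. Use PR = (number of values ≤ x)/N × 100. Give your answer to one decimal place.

91.7

N = 12.
Strictly below 13.37: 10. Equal to 13.37: 1.
PR = 11/12 × 100 = 91.7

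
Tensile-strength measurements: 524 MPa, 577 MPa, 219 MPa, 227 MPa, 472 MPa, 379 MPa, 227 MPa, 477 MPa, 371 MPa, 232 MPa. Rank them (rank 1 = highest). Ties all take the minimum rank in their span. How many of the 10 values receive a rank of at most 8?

Sorted (descending): 577, 524, 477, 472, 379, 371, 232, 227, 227, 219
The 2 values of 227 occupy positions 8–9 → each gets rank 8.
Ranks ≤ 8: {1, 2, 3, 4, 5, 6, 7, 8, 8} → 9 values.

9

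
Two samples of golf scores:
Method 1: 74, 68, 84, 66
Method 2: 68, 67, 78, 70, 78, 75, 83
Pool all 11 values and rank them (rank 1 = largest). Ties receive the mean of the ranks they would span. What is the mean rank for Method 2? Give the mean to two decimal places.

Sorted (descending): 84, 83, 78, 78, 75, 74, 70, 68, 68, 67, 66
The 2 values of 78 occupy positions 3–4 → average rank (3+4)/2 = 3.5.
The 2 values of 68 occupy positions 8–9 → average rank (8+9)/2 = 8.5.
Method 2 values → pooled ranks: 68→8.5, 67→10, 78→3.5, 70→7, 78→3.5, 75→5, 83→2
Mean rank = (8.5 + 10 + 3.5 + 7 + 3.5 + 5 + 2) / 7 = 5.64

5.64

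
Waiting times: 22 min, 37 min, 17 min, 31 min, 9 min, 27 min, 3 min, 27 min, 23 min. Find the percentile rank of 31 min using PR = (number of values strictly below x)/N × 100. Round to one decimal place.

77.8

N = 9.
Strictly below 31: 7. Equal to 31: 1.
PR = 7/9 × 100 = 77.8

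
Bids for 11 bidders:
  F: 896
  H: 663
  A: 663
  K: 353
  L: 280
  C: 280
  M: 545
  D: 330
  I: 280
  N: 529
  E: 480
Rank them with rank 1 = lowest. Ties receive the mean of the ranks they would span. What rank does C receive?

2

Sorted (ascending): 280, 280, 280, 330, 353, 480, 529, 545, 663, 663, 896
The 3 values of 280 occupy positions 1–3 → average rank 2.
The 2 values of 663 occupy positions 9–10 → average rank (9+10)/2 = 9.5.
C has value 280 → rank 2.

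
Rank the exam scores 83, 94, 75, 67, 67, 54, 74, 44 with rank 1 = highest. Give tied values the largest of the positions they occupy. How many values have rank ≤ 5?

4

Sorted (descending): 94, 83, 75, 74, 67, 67, 54, 44
The 2 values of 67 occupy positions 5–6 → each gets rank 6.
Ranks ≤ 5: {1, 2, 3, 4} → 4 values.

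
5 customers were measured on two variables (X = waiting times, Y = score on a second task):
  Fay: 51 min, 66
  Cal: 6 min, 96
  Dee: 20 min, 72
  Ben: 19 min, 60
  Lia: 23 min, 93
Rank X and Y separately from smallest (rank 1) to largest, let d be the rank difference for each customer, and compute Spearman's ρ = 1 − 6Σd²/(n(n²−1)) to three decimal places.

Ranks of variable 1: 5, 1, 3, 2, 4
Ranks of variable 2: 2, 5, 3, 1, 4
d = r₁ − r₂: 3, -4, 0, 1, 0
d²: 9, 16, 0, 1, 0; Σd² = 26
ρ = 1 − 6·26/(5·24) = 1 − 156/120 = -0.300

-0.300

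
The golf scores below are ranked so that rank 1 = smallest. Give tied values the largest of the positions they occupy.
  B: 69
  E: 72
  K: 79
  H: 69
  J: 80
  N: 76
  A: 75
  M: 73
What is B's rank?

Sorted (ascending): 69, 69, 72, 73, 75, 76, 79, 80
The 2 values of 69 occupy positions 1–2 → each gets rank 2.
B has value 69 → rank 2.

2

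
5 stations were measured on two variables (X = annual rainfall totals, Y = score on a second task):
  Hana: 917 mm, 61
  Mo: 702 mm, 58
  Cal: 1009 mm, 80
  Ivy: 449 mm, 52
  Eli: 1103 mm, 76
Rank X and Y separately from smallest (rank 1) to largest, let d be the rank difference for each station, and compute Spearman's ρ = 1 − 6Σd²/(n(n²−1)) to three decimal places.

0.900

Ranks of variable 1: 3, 2, 4, 1, 5
Ranks of variable 2: 3, 2, 5, 1, 4
d = r₁ − r₂: 0, 0, -1, 0, 1
d²: 0, 0, 1, 0, 1; Σd² = 2
ρ = 1 − 6·2/(5·24) = 1 − 12/120 = 0.900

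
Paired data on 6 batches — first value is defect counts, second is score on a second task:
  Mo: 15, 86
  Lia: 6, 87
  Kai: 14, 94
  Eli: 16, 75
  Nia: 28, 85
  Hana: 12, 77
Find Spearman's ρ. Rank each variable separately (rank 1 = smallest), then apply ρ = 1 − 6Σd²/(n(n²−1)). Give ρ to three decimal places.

Ranks of variable 1: 4, 1, 3, 5, 6, 2
Ranks of variable 2: 4, 5, 6, 1, 3, 2
d = r₁ − r₂: 0, -4, -3, 4, 3, 0
d²: 0, 16, 9, 16, 9, 0; Σd² = 50
ρ = 1 − 6·50/(6·35) = 1 − 300/210 = -0.429

-0.429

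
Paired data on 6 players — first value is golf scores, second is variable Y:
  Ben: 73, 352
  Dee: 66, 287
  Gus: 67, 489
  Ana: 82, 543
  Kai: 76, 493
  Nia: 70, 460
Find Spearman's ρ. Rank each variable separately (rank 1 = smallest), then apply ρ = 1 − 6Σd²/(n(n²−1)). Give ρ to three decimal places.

0.771

Ranks of variable 1: 4, 1, 2, 6, 5, 3
Ranks of variable 2: 2, 1, 4, 6, 5, 3
d = r₁ − r₂: 2, 0, -2, 0, 0, 0
d²: 4, 0, 4, 0, 0, 0; Σd² = 8
ρ = 1 − 6·8/(6·35) = 1 − 48/210 = 0.771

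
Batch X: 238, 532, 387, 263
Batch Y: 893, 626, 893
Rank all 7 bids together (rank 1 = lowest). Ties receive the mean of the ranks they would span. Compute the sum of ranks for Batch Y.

Sorted (ascending): 238, 263, 387, 532, 626, 893, 893
The 2 values of 893 occupy positions 6–7 → average rank (6+7)/2 = 6.5.
Batch Y values → pooled ranks: 893→6.5, 626→5, 893→6.5
Rank sum = 6.5 + 5 + 6.5 = 18

18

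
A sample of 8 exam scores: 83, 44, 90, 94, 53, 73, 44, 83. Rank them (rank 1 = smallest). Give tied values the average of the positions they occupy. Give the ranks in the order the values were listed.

Sorted (ascending): 44, 44, 53, 73, 83, 83, 90, 94
The 2 values of 44 occupy positions 1–2 → average rank (1+2)/2 = 1.5.
The 2 values of 83 occupy positions 5–6 → average rank (5+6)/2 = 5.5.

5.5, 1.5, 7, 8, 3, 4, 1.5, 5.5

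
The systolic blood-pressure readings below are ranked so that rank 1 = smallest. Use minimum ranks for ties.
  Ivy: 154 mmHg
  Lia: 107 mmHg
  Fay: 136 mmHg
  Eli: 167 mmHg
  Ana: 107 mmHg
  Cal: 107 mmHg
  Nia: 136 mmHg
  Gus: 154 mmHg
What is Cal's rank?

1

Sorted (ascending): 107, 107, 107, 136, 136, 154, 154, 167
The 3 values of 107 occupy positions 1–3 → each gets rank 1.
The 2 values of 136 occupy positions 4–5 → each gets rank 4.
The 2 values of 154 occupy positions 6–7 → each gets rank 6.
Cal has value 107 mmHg → rank 1.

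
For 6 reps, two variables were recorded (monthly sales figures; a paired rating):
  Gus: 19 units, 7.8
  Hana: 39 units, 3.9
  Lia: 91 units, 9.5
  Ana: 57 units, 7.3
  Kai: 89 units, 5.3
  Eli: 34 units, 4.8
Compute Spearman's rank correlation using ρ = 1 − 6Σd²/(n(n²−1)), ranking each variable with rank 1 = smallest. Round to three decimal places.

Ranks of variable 1: 1, 3, 6, 4, 5, 2
Ranks of variable 2: 5, 1, 6, 4, 3, 2
d = r₁ − r₂: -4, 2, 0, 0, 2, 0
d²: 16, 4, 0, 0, 4, 0; Σd² = 24
ρ = 1 − 6·24/(6·35) = 1 − 144/210 = 0.314

0.314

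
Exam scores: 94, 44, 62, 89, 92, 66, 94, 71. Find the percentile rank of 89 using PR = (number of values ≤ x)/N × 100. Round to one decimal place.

62.5

N = 8.
Strictly below 89: 4. Equal to 89: 1.
PR = 5/8 × 100 = 62.5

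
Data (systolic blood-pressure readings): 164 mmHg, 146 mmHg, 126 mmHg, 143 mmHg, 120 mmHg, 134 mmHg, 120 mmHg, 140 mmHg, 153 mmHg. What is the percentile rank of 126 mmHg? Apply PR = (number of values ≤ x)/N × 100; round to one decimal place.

33.3

N = 9.
Strictly below 126: 2. Equal to 126: 1.
PR = 3/9 × 100 = 33.3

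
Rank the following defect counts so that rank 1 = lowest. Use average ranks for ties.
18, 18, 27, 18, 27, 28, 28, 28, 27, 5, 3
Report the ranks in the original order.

4, 4, 7, 4, 7, 10, 10, 10, 7, 2, 1

Sorted (ascending): 3, 5, 18, 18, 18, 27, 27, 27, 28, 28, 28
The 3 values of 18 occupy positions 3–5 → average rank 4.
The 3 values of 27 occupy positions 6–8 → average rank 7.
The 3 values of 28 occupy positions 9–11 → average rank 10.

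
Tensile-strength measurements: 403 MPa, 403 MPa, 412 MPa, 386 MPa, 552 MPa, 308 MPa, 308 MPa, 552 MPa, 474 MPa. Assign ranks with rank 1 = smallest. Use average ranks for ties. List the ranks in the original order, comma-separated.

Sorted (ascending): 308, 308, 386, 403, 403, 412, 474, 552, 552
The 2 values of 308 occupy positions 1–2 → average rank (1+2)/2 = 1.5.
The 2 values of 403 occupy positions 4–5 → average rank (4+5)/2 = 4.5.
The 2 values of 552 occupy positions 8–9 → average rank (8+9)/2 = 8.5.

4.5, 4.5, 6, 3, 8.5, 1.5, 1.5, 8.5, 7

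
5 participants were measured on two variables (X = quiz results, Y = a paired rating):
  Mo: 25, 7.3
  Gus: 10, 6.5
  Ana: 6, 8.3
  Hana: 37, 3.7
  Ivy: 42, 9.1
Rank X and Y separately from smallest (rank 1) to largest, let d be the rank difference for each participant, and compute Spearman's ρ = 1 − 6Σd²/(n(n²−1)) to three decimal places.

Ranks of variable 1: 3, 2, 1, 4, 5
Ranks of variable 2: 3, 2, 4, 1, 5
d = r₁ − r₂: 0, 0, -3, 3, 0
d²: 0, 0, 9, 9, 0; Σd² = 18
ρ = 1 − 6·18/(5·24) = 1 − 108/120 = 0.100

0.100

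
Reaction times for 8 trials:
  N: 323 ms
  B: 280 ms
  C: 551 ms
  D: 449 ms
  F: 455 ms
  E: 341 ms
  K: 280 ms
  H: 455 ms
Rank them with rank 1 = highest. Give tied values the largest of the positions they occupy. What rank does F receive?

3

Sorted (descending): 551, 455, 455, 449, 341, 323, 280, 280
The 2 values of 455 occupy positions 2–3 → each gets rank 3.
The 2 values of 280 occupy positions 7–8 → each gets rank 8.
F has value 455 ms → rank 3.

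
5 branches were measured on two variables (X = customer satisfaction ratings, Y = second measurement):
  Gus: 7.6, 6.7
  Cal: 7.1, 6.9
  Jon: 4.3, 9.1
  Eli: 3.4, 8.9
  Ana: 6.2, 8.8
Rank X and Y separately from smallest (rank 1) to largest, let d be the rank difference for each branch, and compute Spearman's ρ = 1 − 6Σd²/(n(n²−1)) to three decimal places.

-0.900

Ranks of variable 1: 5, 4, 2, 1, 3
Ranks of variable 2: 1, 2, 5, 4, 3
d = r₁ − r₂: 4, 2, -3, -3, 0
d²: 16, 4, 9, 9, 0; Σd² = 38
ρ = 1 − 6·38/(5·24) = 1 − 228/120 = -0.900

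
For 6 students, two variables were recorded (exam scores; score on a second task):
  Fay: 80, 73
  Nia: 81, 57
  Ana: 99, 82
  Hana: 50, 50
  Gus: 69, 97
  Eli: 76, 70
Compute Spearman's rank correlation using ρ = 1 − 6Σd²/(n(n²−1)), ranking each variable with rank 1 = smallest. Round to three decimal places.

0.257

Ranks of variable 1: 4, 5, 6, 1, 2, 3
Ranks of variable 2: 4, 2, 5, 1, 6, 3
d = r₁ − r₂: 0, 3, 1, 0, -4, 0
d²: 0, 9, 1, 0, 16, 0; Σd² = 26
ρ = 1 − 6·26/(6·35) = 1 − 156/210 = 0.257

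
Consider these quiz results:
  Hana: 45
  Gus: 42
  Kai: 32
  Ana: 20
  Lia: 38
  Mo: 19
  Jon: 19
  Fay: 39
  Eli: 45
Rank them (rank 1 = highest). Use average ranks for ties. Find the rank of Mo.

8.5

Sorted (descending): 45, 45, 42, 39, 38, 32, 20, 19, 19
The 2 values of 45 occupy positions 1–2 → average rank (1+2)/2 = 1.5.
The 2 values of 19 occupy positions 8–9 → average rank (8+9)/2 = 8.5.
Mo has value 19 → rank 8.5.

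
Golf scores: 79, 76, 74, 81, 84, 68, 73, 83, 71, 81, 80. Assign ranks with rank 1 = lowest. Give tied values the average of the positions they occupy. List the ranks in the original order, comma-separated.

Sorted (ascending): 68, 71, 73, 74, 76, 79, 80, 81, 81, 83, 84
The 2 values of 81 occupy positions 8–9 → average rank (8+9)/2 = 8.5.

6, 5, 4, 8.5, 11, 1, 3, 10, 2, 8.5, 7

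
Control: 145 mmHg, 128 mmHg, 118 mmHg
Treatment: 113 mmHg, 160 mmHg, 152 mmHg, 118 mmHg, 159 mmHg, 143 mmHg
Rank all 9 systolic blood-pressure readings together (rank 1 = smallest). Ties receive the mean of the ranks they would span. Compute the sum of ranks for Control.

Sorted (ascending): 113, 118, 118, 128, 143, 145, 152, 159, 160
The 2 values of 118 occupy positions 2–3 → average rank (2+3)/2 = 2.5.
Control values → pooled ranks: 145→6, 128→4, 118→2.5
Rank sum = 6 + 4 + 2.5 = 12.5

12.5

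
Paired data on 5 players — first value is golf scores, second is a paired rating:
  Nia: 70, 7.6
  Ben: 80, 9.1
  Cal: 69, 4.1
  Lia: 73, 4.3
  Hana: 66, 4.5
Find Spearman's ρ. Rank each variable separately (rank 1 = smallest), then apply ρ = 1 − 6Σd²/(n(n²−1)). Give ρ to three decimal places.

0.500

Ranks of variable 1: 3, 5, 2, 4, 1
Ranks of variable 2: 4, 5, 1, 2, 3
d = r₁ − r₂: -1, 0, 1, 2, -2
d²: 1, 0, 1, 4, 4; Σd² = 10
ρ = 1 − 6·10/(5·24) = 1 − 60/120 = 0.500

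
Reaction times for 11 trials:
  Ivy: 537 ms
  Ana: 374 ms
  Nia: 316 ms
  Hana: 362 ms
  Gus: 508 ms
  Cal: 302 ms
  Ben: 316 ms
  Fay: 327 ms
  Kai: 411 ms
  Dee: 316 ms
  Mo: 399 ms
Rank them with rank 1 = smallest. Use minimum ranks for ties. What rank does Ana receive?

7

Sorted (ascending): 302, 316, 316, 316, 327, 362, 374, 399, 411, 508, 537
The 3 values of 316 occupy positions 2–4 → each gets rank 2.
Ana has value 374 ms → rank 7.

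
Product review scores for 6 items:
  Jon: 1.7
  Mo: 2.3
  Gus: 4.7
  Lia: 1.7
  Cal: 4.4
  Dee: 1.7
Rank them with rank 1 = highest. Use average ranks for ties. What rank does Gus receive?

Sorted (descending): 4.7, 4.4, 2.3, 1.7, 1.7, 1.7
The 3 values of 1.7 occupy positions 4–6 → average rank 5.
Gus has value 4.7 → rank 1.

1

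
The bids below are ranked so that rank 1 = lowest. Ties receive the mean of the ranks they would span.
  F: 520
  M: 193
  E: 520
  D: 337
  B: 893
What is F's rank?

Sorted (ascending): 193, 337, 520, 520, 893
The 2 values of 520 occupy positions 3–4 → average rank (3+4)/2 = 3.5.
F has value 520 → rank 3.5.

3.5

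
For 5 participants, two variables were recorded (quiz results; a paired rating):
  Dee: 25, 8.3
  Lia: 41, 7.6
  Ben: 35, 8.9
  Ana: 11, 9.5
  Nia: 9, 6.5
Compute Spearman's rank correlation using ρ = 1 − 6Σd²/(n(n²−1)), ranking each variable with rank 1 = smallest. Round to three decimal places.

0.100

Ranks of variable 1: 3, 5, 4, 2, 1
Ranks of variable 2: 3, 2, 4, 5, 1
d = r₁ − r₂: 0, 3, 0, -3, 0
d²: 0, 9, 0, 9, 0; Σd² = 18
ρ = 1 − 6·18/(5·24) = 1 − 108/120 = 0.100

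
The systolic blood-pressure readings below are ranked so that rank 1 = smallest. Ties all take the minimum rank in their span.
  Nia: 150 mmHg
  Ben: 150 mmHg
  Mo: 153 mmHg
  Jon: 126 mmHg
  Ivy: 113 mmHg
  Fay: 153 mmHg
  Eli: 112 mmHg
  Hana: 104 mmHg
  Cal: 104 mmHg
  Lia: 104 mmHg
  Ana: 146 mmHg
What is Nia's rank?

8

Sorted (ascending): 104, 104, 104, 112, 113, 126, 146, 150, 150, 153, 153
The 3 values of 104 occupy positions 1–3 → each gets rank 1.
The 2 values of 150 occupy positions 8–9 → each gets rank 8.
The 2 values of 153 occupy positions 10–11 → each gets rank 10.
Nia has value 150 mmHg → rank 8.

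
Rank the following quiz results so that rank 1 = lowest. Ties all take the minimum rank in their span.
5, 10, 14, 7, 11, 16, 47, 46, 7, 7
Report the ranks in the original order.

1, 5, 7, 2, 6, 8, 10, 9, 2, 2

Sorted (ascending): 5, 7, 7, 7, 10, 11, 14, 16, 46, 47
The 3 values of 7 occupy positions 2–4 → each gets rank 2.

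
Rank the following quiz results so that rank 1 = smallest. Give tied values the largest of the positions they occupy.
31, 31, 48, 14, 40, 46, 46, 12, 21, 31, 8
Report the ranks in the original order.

Sorted (ascending): 8, 12, 14, 21, 31, 31, 31, 40, 46, 46, 48
The 3 values of 31 occupy positions 5–7 → each gets rank 7.
The 2 values of 46 occupy positions 9–10 → each gets rank 10.

7, 7, 11, 3, 8, 10, 10, 2, 4, 7, 1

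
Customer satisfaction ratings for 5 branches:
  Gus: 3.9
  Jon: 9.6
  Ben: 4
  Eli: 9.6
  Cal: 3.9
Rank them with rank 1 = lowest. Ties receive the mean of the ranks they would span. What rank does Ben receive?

3

Sorted (ascending): 3.9, 3.9, 4, 9.6, 9.6
The 2 values of 3.9 occupy positions 1–2 → average rank (1+2)/2 = 1.5.
The 2 values of 9.6 occupy positions 4–5 → average rank (4+5)/2 = 4.5.
Ben has value 4 → rank 3.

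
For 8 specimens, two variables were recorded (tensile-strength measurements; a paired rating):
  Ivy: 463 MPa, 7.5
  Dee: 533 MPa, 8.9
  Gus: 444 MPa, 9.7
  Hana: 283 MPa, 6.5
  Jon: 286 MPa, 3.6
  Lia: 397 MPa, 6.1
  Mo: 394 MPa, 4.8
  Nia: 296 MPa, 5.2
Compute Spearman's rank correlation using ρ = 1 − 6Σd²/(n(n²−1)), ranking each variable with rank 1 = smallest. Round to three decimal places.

0.667

Ranks of variable 1: 7, 8, 6, 1, 2, 5, 4, 3
Ranks of variable 2: 6, 7, 8, 5, 1, 4, 2, 3
d = r₁ − r₂: 1, 1, -2, -4, 1, 1, 2, 0
d²: 1, 1, 4, 16, 1, 1, 4, 0; Σd² = 28
ρ = 1 − 6·28/(8·63) = 1 − 168/504 = 0.667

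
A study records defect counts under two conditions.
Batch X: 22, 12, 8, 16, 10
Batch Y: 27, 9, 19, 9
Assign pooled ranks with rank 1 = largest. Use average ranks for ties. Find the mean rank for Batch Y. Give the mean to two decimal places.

Sorted (descending): 27, 22, 19, 16, 12, 10, 9, 9, 8
The 2 values of 9 occupy positions 7–8 → average rank (7+8)/2 = 7.5.
Batch Y values → pooled ranks: 27→1, 9→7.5, 19→3, 9→7.5
Mean rank = (1 + 7.5 + 3 + 7.5) / 4 = 4.75

4.75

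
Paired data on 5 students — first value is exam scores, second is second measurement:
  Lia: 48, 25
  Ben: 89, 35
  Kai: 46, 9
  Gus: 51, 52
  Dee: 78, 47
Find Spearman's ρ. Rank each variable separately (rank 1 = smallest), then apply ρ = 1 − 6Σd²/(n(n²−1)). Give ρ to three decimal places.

Ranks of variable 1: 2, 5, 1, 3, 4
Ranks of variable 2: 2, 3, 1, 5, 4
d = r₁ − r₂: 0, 2, 0, -2, 0
d²: 0, 4, 0, 4, 0; Σd² = 8
ρ = 1 − 6·8/(5·24) = 1 − 48/120 = 0.600

0.600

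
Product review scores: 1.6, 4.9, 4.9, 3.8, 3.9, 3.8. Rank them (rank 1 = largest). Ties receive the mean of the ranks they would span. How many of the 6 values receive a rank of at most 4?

3

Sorted (descending): 4.9, 4.9, 3.9, 3.8, 3.8, 1.6
The 2 values of 4.9 occupy positions 1–2 → average rank (1+2)/2 = 1.5.
The 2 values of 3.8 occupy positions 4–5 → average rank (4+5)/2 = 4.5.
Ranks ≤ 4: {1.5, 1.5, 3} → 3 values.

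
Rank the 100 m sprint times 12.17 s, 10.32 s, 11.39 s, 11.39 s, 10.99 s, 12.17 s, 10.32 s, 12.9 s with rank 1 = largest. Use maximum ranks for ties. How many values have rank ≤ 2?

1

Sorted (descending): 12.9, 12.17, 12.17, 11.39, 11.39, 10.99, 10.32, 10.32
The 2 values of 12.17 occupy positions 2–3 → each gets rank 3.
The 2 values of 11.39 occupy positions 4–5 → each gets rank 5.
The 2 values of 10.32 occupy positions 7–8 → each gets rank 8.
Ranks ≤ 2: {1} → 1 value.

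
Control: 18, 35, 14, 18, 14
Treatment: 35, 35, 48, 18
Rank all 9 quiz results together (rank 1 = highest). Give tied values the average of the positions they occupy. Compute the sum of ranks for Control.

Sorted (descending): 48, 35, 35, 35, 18, 18, 18, 14, 14
The 3 values of 35 occupy positions 2–4 → average rank 3.
The 3 values of 18 occupy positions 5–7 → average rank 6.
The 2 values of 14 occupy positions 8–9 → average rank (8+9)/2 = 8.5.
Control values → pooled ranks: 18→6, 35→3, 14→8.5, 18→6, 14→8.5
Rank sum = 6 + 3 + 8.5 + 6 + 8.5 = 32

32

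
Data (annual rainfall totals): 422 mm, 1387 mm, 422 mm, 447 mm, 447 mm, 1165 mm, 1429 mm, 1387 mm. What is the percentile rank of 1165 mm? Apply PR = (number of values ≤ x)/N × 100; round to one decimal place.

N = 8.
Strictly below 1165: 4. Equal to 1165: 1.
PR = 5/8 × 100 = 62.5

62.5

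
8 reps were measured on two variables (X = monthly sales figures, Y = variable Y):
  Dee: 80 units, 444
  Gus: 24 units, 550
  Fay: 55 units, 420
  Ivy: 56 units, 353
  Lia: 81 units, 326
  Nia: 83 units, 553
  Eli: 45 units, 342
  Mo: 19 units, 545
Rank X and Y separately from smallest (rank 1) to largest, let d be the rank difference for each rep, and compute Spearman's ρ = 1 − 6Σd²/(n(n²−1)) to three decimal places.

Ranks of variable 1: 6, 2, 4, 5, 7, 8, 3, 1
Ranks of variable 2: 5, 7, 4, 3, 1, 8, 2, 6
d = r₁ − r₂: 1, -5, 0, 2, 6, 0, 1, -5
d²: 1, 25, 0, 4, 36, 0, 1, 25; Σd² = 92
ρ = 1 − 6·92/(8·63) = 1 − 552/504 = -0.095

-0.095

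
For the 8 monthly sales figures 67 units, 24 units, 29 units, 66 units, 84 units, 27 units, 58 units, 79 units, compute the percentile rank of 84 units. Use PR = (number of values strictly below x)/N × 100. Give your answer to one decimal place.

N = 8.
Strictly below 84: 7. Equal to 84: 1.
PR = 7/8 × 100 = 87.5

87.5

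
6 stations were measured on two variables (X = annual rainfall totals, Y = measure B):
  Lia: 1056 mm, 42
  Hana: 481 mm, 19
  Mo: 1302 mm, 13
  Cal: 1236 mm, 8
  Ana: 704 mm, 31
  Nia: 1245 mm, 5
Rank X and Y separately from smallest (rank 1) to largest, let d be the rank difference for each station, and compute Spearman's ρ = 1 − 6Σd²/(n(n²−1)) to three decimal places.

-0.600

Ranks of variable 1: 3, 1, 6, 4, 2, 5
Ranks of variable 2: 6, 4, 3, 2, 5, 1
d = r₁ − r₂: -3, -3, 3, 2, -3, 4
d²: 9, 9, 9, 4, 9, 16; Σd² = 56
ρ = 1 − 6·56/(6·35) = 1 − 336/210 = -0.600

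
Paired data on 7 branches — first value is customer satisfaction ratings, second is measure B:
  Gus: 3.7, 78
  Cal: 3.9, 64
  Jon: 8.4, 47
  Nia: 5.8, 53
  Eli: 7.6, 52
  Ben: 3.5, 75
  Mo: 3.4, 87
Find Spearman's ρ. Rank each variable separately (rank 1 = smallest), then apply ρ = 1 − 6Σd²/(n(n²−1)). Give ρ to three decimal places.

-0.964

Ranks of variable 1: 3, 4, 7, 5, 6, 2, 1
Ranks of variable 2: 6, 4, 1, 3, 2, 5, 7
d = r₁ − r₂: -3, 0, 6, 2, 4, -3, -6
d²: 9, 0, 36, 4, 16, 9, 36; Σd² = 110
ρ = 1 − 6·110/(7·48) = 1 − 660/336 = -0.964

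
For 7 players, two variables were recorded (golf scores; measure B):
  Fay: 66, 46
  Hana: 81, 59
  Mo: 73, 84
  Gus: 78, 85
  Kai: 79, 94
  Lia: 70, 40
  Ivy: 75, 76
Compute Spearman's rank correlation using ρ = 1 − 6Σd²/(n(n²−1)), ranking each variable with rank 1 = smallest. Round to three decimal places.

Ranks of variable 1: 1, 7, 3, 5, 6, 2, 4
Ranks of variable 2: 2, 3, 5, 6, 7, 1, 4
d = r₁ − r₂: -1, 4, -2, -1, -1, 1, 0
d²: 1, 16, 4, 1, 1, 1, 0; Σd² = 24
ρ = 1 − 6·24/(7·48) = 1 − 144/336 = 0.571

0.571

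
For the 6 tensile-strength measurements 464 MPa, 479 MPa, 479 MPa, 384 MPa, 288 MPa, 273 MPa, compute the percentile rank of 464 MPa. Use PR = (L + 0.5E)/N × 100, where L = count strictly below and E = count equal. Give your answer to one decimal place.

58.3

N = 6.
Strictly below 464: 3. Equal to 464: 1.
PR = (3 + 0.5·1)/6 × 100 = 58.3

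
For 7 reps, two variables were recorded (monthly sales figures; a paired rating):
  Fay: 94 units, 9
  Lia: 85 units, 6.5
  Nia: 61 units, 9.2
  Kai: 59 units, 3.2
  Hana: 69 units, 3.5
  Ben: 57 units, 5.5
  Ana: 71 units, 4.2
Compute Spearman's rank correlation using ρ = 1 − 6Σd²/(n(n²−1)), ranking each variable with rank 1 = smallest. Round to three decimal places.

0.357

Ranks of variable 1: 7, 6, 3, 2, 4, 1, 5
Ranks of variable 2: 6, 5, 7, 1, 2, 4, 3
d = r₁ − r₂: 1, 1, -4, 1, 2, -3, 2
d²: 1, 1, 16, 1, 4, 9, 4; Σd² = 36
ρ = 1 − 6·36/(7·48) = 1 − 216/336 = 0.357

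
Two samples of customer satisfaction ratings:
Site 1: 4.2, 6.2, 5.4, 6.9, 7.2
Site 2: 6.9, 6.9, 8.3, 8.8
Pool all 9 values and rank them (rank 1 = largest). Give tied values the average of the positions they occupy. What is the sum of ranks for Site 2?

13

Sorted (descending): 8.8, 8.3, 7.2, 6.9, 6.9, 6.9, 6.2, 5.4, 4.2
The 3 values of 6.9 occupy positions 4–6 → average rank 5.
Site 2 values → pooled ranks: 6.9→5, 6.9→5, 8.3→2, 8.8→1
Rank sum = 5 + 5 + 2 + 1 = 13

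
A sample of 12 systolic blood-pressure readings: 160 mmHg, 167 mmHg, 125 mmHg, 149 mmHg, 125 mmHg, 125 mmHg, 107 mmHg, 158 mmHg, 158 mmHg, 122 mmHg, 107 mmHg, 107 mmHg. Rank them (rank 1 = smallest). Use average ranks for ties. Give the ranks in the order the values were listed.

Sorted (ascending): 107, 107, 107, 122, 125, 125, 125, 149, 158, 158, 160, 167
The 3 values of 107 occupy positions 1–3 → average rank 2.
The 3 values of 125 occupy positions 5–7 → average rank 6.
The 2 values of 158 occupy positions 9–10 → average rank (9+10)/2 = 9.5.

11, 12, 6, 8, 6, 6, 2, 9.5, 9.5, 4, 2, 2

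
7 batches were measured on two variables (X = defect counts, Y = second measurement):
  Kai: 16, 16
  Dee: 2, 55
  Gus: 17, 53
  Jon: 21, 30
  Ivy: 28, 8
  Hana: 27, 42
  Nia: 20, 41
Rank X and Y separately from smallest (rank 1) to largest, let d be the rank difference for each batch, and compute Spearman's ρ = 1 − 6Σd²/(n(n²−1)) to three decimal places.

-0.536

Ranks of variable 1: 2, 1, 3, 5, 7, 6, 4
Ranks of variable 2: 2, 7, 6, 3, 1, 5, 4
d = r₁ − r₂: 0, -6, -3, 2, 6, 1, 0
d²: 0, 36, 9, 4, 36, 1, 0; Σd² = 86
ρ = 1 − 6·86/(7·48) = 1 − 516/336 = -0.536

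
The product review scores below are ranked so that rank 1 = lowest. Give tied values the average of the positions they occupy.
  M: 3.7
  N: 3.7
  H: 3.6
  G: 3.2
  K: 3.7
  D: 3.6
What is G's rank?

Sorted (ascending): 3.2, 3.6, 3.6, 3.7, 3.7, 3.7
The 2 values of 3.6 occupy positions 2–3 → average rank (2+3)/2 = 2.5.
The 3 values of 3.7 occupy positions 4–6 → average rank 5.
G has value 3.2 → rank 1.

1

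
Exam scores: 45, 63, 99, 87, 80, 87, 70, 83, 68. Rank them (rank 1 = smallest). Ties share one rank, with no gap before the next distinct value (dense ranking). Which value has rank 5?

Sorted (ascending): 45, 63, 68, 70, 80, 83, 87, 87, 99
The 2 values of 87 share dense rank 7.
Remaining distinct values take the next consecutive integers.
Rank 5 → value 80.

80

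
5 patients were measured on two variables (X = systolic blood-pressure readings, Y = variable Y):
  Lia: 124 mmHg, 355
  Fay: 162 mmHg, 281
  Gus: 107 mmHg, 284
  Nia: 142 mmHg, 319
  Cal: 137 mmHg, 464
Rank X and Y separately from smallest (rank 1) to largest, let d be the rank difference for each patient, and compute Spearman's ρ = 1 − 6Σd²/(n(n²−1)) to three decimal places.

-0.300

Ranks of variable 1: 2, 5, 1, 4, 3
Ranks of variable 2: 4, 1, 2, 3, 5
d = r₁ − r₂: -2, 4, -1, 1, -2
d²: 4, 16, 1, 1, 4; Σd² = 26
ρ = 1 − 6·26/(5·24) = 1 − 156/120 = -0.300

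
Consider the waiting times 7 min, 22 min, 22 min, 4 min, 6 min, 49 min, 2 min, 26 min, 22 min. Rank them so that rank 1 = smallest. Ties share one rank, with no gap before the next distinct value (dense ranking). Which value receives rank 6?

26

Sorted (ascending): 2, 4, 6, 7, 22, 22, 22, 26, 49
The 3 values of 22 share dense rank 5.
Remaining distinct values take the next consecutive integers.
Rank 6 → value 26.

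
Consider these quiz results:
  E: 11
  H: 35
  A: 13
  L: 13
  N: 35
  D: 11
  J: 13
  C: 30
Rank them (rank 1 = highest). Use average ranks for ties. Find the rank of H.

1.5

Sorted (descending): 35, 35, 30, 13, 13, 13, 11, 11
The 2 values of 35 occupy positions 1–2 → average rank (1+2)/2 = 1.5.
The 3 values of 13 occupy positions 4–6 → average rank 5.
The 2 values of 11 occupy positions 7–8 → average rank (7+8)/2 = 7.5.
H has value 35 → rank 1.5.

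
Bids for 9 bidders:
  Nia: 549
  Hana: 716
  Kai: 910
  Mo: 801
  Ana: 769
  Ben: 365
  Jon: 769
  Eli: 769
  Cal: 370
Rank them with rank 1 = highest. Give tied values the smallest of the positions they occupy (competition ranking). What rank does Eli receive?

3

Sorted (descending): 910, 801, 769, 769, 769, 716, 549, 370, 365
The 3 values of 769 occupy positions 3–5 → each gets rank 3.
Eli has value 769 → rank 3.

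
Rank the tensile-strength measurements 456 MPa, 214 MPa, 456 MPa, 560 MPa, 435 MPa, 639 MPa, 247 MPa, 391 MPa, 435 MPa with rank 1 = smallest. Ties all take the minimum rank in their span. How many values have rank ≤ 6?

7

Sorted (ascending): 214, 247, 391, 435, 435, 456, 456, 560, 639
The 2 values of 435 occupy positions 4–5 → each gets rank 4.
The 2 values of 456 occupy positions 6–7 → each gets rank 6.
Ranks ≤ 6: {1, 2, 3, 4, 4, 6, 6} → 7 values.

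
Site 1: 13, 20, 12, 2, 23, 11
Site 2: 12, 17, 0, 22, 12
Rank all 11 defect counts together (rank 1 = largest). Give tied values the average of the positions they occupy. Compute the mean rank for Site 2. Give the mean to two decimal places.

Sorted (descending): 23, 22, 20, 17, 13, 12, 12, 12, 11, 2, 0
The 3 values of 12 occupy positions 6–8 → average rank 7.
Site 2 values → pooled ranks: 12→7, 17→4, 0→11, 22→2, 12→7
Mean rank = (7 + 4 + 11 + 2 + 7) / 5 = 6.20

6.20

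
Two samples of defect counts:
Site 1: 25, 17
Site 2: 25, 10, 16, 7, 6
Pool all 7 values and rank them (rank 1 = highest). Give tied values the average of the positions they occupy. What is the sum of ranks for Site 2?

Sorted (descending): 25, 25, 17, 16, 10, 7, 6
The 2 values of 25 occupy positions 1–2 → average rank (1+2)/2 = 1.5.
Site 2 values → pooled ranks: 25→1.5, 10→5, 16→4, 7→6, 6→7
Rank sum = 1.5 + 5 + 4 + 6 + 7 = 23.5

23.5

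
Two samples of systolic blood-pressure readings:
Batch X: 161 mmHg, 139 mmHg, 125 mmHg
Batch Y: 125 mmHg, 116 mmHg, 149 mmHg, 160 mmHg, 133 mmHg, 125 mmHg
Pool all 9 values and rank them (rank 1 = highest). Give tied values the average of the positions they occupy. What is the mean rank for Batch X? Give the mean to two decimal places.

4.00

Sorted (descending): 161, 160, 149, 139, 133, 125, 125, 125, 116
The 3 values of 125 occupy positions 6–8 → average rank 7.
Batch X values → pooled ranks: 161→1, 139→4, 125→7
Mean rank = (1 + 4 + 7) / 3 = 4.00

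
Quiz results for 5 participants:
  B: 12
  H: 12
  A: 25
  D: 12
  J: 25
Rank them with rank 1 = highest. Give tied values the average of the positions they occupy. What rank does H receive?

Sorted (descending): 25, 25, 12, 12, 12
The 2 values of 25 occupy positions 1–2 → average rank (1+2)/2 = 1.5.
The 3 values of 12 occupy positions 3–5 → average rank 4.
H has value 12 → rank 4.

4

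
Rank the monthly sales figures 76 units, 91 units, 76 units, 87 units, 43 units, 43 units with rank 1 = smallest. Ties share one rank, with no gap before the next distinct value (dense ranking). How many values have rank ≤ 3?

Sorted (ascending): 43, 43, 76, 76, 87, 91
The 2 values of 43 share dense rank 1.
The 2 values of 76 share dense rank 2.
Remaining distinct values take the next consecutive integers.
Ranks ≤ 3: {1, 1, 2, 2, 3} → 5 values.

5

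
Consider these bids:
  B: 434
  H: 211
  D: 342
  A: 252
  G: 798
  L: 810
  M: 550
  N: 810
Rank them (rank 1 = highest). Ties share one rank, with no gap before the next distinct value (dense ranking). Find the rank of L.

1

Sorted (descending): 810, 810, 798, 550, 434, 342, 252, 211
The 2 values of 810 share dense rank 1.
Remaining distinct values take the next consecutive integers.
L has value 810 → rank 1.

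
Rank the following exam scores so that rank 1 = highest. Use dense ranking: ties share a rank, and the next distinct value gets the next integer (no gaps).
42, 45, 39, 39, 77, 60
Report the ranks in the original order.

Sorted (descending): 77, 60, 45, 42, 39, 39
The 2 values of 39 share dense rank 5.
Remaining distinct values take the next consecutive integers.

4, 3, 5, 5, 1, 2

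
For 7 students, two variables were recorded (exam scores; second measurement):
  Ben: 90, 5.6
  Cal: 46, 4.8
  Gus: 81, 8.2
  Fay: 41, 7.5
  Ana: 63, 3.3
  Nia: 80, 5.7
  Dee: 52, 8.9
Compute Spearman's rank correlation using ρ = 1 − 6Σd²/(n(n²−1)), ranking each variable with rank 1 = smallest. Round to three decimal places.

-0.036

Ranks of variable 1: 7, 2, 6, 1, 4, 5, 3
Ranks of variable 2: 3, 2, 6, 5, 1, 4, 7
d = r₁ − r₂: 4, 0, 0, -4, 3, 1, -4
d²: 16, 0, 0, 16, 9, 1, 16; Σd² = 58
ρ = 1 − 6·58/(7·48) = 1 − 348/336 = -0.036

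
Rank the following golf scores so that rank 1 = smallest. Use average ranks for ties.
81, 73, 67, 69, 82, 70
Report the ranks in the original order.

5, 4, 1, 2, 6, 3

Sorted (ascending): 67, 69, 70, 73, 81, 82
No ties — each value takes its position as its rank.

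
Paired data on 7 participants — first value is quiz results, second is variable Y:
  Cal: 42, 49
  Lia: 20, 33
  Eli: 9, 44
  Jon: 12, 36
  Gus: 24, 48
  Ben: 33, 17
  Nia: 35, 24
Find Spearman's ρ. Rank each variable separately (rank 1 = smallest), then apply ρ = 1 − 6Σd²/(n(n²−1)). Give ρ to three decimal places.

Ranks of variable 1: 7, 3, 1, 2, 4, 5, 6
Ranks of variable 2: 7, 3, 5, 4, 6, 1, 2
d = r₁ − r₂: 0, 0, -4, -2, -2, 4, 4
d²: 0, 0, 16, 4, 4, 16, 16; Σd² = 56
ρ = 1 − 6·56/(7·48) = 1 − 336/336 = 0.000

0.000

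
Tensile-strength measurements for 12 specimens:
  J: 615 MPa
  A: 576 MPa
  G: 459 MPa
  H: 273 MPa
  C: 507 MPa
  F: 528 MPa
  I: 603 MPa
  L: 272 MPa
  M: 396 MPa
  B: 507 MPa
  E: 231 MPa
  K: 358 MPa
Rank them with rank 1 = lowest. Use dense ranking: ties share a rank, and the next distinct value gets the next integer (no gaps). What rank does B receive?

7

Sorted (ascending): 231, 272, 273, 358, 396, 459, 507, 507, 528, 576, 603, 615
The 2 values of 507 share dense rank 7.
Remaining distinct values take the next consecutive integers.
B has value 507 MPa → rank 7.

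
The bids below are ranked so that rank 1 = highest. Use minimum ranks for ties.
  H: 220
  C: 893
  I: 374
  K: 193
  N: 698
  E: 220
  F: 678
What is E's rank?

Sorted (descending): 893, 698, 678, 374, 220, 220, 193
The 2 values of 220 occupy positions 5–6 → each gets rank 5.
E has value 220 → rank 5.

5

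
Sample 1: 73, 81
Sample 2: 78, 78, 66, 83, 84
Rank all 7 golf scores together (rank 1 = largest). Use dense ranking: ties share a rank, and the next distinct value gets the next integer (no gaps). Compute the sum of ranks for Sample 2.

17

Sorted (descending): 84, 83, 81, 78, 78, 73, 66
The 2 values of 78 share dense rank 4.
Remaining distinct values take the next consecutive integers.
Sample 2 values → pooled ranks: 78→4, 78→4, 66→6, 83→2, 84→1
Rank sum = 4 + 4 + 6 + 2 + 1 = 17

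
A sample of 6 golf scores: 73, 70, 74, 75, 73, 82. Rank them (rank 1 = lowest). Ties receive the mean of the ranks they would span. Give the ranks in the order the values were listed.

Sorted (ascending): 70, 73, 73, 74, 75, 82
The 2 values of 73 occupy positions 2–3 → average rank (2+3)/2 = 2.5.

2.5, 1, 4, 5, 2.5, 6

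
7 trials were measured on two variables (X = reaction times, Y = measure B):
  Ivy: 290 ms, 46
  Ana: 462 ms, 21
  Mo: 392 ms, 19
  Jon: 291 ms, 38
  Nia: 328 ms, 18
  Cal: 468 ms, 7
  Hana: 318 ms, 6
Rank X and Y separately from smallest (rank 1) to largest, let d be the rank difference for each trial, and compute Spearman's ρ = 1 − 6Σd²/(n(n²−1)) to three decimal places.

-0.500

Ranks of variable 1: 1, 6, 5, 2, 4, 7, 3
Ranks of variable 2: 7, 5, 4, 6, 3, 2, 1
d = r₁ − r₂: -6, 1, 1, -4, 1, 5, 2
d²: 36, 1, 1, 16, 1, 25, 4; Σd² = 84
ρ = 1 − 6·84/(7·48) = 1 − 504/336 = -0.500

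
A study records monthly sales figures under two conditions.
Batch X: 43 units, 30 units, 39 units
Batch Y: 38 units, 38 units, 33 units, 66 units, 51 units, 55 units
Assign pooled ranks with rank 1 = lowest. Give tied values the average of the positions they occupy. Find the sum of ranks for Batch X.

Sorted (ascending): 30, 33, 38, 38, 39, 43, 51, 55, 66
The 2 values of 38 occupy positions 3–4 → average rank (3+4)/2 = 3.5.
Batch X values → pooled ranks: 43→6, 30→1, 39→5
Rank sum = 6 + 1 + 5 = 12

12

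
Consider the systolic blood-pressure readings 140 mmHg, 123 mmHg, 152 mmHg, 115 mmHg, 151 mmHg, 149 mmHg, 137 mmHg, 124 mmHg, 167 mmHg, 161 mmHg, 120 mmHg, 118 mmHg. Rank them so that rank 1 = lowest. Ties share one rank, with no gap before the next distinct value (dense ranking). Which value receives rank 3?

Sorted (ascending): 115, 118, 120, 123, 124, 137, 140, 149, 151, 152, 161, 167
No ties — each value takes its position as its rank.
Rank 3 → value 120.

120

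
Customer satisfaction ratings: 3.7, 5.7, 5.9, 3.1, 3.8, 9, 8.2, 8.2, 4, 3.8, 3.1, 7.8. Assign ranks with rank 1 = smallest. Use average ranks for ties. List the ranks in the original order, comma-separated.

3, 7, 8, 1.5, 4.5, 12, 10.5, 10.5, 6, 4.5, 1.5, 9

Sorted (ascending): 3.1, 3.1, 3.7, 3.8, 3.8, 4, 5.7, 5.9, 7.8, 8.2, 8.2, 9
The 2 values of 3.1 occupy positions 1–2 → average rank (1+2)/2 = 1.5.
The 2 values of 3.8 occupy positions 4–5 → average rank (4+5)/2 = 4.5.
The 2 values of 8.2 occupy positions 10–11 → average rank (10+11)/2 = 10.5.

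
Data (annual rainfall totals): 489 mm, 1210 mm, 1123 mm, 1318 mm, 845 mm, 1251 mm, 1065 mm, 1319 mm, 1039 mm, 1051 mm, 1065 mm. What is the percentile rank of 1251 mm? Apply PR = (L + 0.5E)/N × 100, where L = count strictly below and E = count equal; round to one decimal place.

77.3

N = 11.
Strictly below 1251: 8. Equal to 1251: 1.
PR = (8 + 0.5·1)/11 × 100 = 77.3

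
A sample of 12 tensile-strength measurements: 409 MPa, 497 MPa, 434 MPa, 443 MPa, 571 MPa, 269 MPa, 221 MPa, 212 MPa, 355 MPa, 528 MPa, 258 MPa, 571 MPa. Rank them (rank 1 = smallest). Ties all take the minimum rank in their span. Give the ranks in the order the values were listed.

Sorted (ascending): 212, 221, 258, 269, 355, 409, 434, 443, 497, 528, 571, 571
The 2 values of 571 occupy positions 11–12 → each gets rank 11.

6, 9, 7, 8, 11, 4, 2, 1, 5, 10, 3, 11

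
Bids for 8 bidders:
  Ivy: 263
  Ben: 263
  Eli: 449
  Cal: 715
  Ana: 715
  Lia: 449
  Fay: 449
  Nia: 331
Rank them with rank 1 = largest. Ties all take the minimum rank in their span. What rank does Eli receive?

3

Sorted (descending): 715, 715, 449, 449, 449, 331, 263, 263
The 2 values of 715 occupy positions 1–2 → each gets rank 1.
The 3 values of 449 occupy positions 3–5 → each gets rank 3.
The 2 values of 263 occupy positions 7–8 → each gets rank 7.
Eli has value 449 → rank 3.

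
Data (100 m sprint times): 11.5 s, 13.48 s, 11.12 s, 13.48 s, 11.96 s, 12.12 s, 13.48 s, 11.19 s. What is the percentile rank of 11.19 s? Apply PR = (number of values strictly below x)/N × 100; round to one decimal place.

N = 8.
Strictly below 11.19: 1. Equal to 11.19: 1.
PR = 1/8 × 100 = 12.5

12.5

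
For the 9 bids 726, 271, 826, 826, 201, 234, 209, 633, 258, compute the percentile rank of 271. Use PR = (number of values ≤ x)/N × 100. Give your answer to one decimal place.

55.6

N = 9.
Strictly below 271: 4. Equal to 271: 1.
PR = 5/9 × 100 = 55.6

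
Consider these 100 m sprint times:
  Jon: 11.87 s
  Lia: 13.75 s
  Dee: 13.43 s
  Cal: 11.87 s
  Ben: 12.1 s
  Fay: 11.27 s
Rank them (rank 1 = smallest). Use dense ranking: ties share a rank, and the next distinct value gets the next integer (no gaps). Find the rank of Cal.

Sorted (ascending): 11.27, 11.87, 11.87, 12.1, 13.43, 13.75
The 2 values of 11.87 share dense rank 2.
Remaining distinct values take the next consecutive integers.
Cal has value 11.87 s → rank 2.

2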